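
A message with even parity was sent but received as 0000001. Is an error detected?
Sum of received bits: 0+0+0+0+0+0+1 = 1; 1 mod 2 = 1. Result is 1 ≠ 0 → error detected.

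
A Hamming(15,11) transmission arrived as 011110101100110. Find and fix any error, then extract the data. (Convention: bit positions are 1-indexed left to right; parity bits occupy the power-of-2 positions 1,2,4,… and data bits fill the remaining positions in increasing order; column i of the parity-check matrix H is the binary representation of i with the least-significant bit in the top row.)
Syndrome s = H · r^T (mod 2), r = 011110101100110:
  s[0] = (101010101010101)·(011110101100110) mod 2 = 0+0+1+0+1+0+1+0+1+0+0+0+1+0+0 mod 2 = 1
  s[1] = (011001100110011)·(011110101100110) mod 2 = 0+1+1+0+0+0+1+0+0+1+0+0+0+1+0 mod 2 = 1
  s[2] = (000111100001111)·(011110101100110) mod 2 = 0+0+0+1+1+0+1+0+0+0+0+0+1+1+0 mod 2 = 1
  s[3] = (000000011111111)·(011110101100110) mod 2 = 0+0+0+0+0+0+0+0+1+1+0+0+1+1+0 mod 2 = 0
Syndrome = 1110
Column 7 of H equals this syndrome → error at bit 7 (1-indexed).
Flip bit 7: 011110101100110 → 011110001100110
Extract data bits at positions {3,5,6,7,9,10,11,12,13,14,15}: 11001100110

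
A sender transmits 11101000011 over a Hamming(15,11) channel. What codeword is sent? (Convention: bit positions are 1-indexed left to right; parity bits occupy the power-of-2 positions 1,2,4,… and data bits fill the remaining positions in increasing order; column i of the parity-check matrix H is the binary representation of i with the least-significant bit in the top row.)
Codeword c = d · G (mod 2), d = 11101000011:
  c[0] = d·G[:,0] = (11101000011)·(11011010101) mod 2 = 1+1+0+0+1+0+0+0+0+0+1 mod 2 = 0
  c[1] = d·G[:,1] = (11101000011)·(10110110011) mod 2 = 1+0+1+0+0+0+0+0+0+1+1 mod 2 = 0
  c[2] = d·G[:,2] = (11101000011)·(10000000000) mod 2 = 1+0+0+0+0+0+0+0+0+0+0 mod 2 = 1
  c[3] = d·G[:,3] = (11101000011)·(01110001111) mod 2 = 0+1+1+0+0+0+0+0+0+1+1 mod 2 = 0
  c[4] = d·G[:,4] = (11101000011)·(01000000000) mod 2 = 0+1+0+0+0+0+0+0+0+0+0 mod 2 = 1
  c[5] = d·G[:,5] = (11101000011)·(00100000000) mod 2 = 0+0+1+0+0+0+0+0+0+0+0 mod 2 = 1
  c[6] = d·G[:,6] = (11101000011)·(00010000000) mod 2 = 0+0+0+0+0+0+0+0+0+0+0 mod 2 = 0
  c[7] = d·G[:,7] = (11101000011)·(00001111111) mod 2 = 0+0+0+0+1+0+0+0+0+1+1 mod 2 = 1
  c[8] = d·G[:,8] = (11101000011)·(00001000000) mod 2 = 0+0+0+0+1+0+0+0+0+0+0 mod 2 = 1
  c[9] = d·G[:,9] = (11101000011)·(00000100000) mod 2 = 0+0+0+0+0+0+0+0+0+0+0 mod 2 = 0
  c[10] = d·G[:,10] = (11101000011)·(00000010000) mod 2 = 0+0+0+0+0+0+0+0+0+0+0 mod 2 = 0
  c[11] = d·G[:,11] = (11101000011)·(00000001000) mod 2 = 0+0+0+0+0+0+0+0+0+0+0 mod 2 = 0
  c[12] = d·G[:,12] = (11101000011)·(00000000100) mod 2 = 0+0+0+0+0+0+0+0+0+0+0 mod 2 = 0
  c[13] = d·G[:,13] = (11101000011)·(00000000010) mod 2 = 0+0+0+0+0+0+0+0+0+1+0 mod 2 = 1
  c[14] = d·G[:,14] = (11101000011)·(00000000001) mod 2 = 0+0+0+0+0+0+0+0+0+0+1 mod 2 = 1
Codeword = 001011011000011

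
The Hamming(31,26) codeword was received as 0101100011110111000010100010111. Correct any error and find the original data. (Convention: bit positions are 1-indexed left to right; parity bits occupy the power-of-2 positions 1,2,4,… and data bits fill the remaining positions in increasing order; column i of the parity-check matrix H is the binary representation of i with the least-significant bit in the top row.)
Syndrome s = H · r^T (mod 2), r = 0101100011110111000010100010111:
  s[0] = (1010101010101010101010101010101)·(0101100011110111000010100010111) mod 2 = 0+0+0+0+1+0+0+0+1+0+1+0+0+0+1+0+0+0+0+0+1+0+1+0+0+0+1+0+1+0+1 mod 2 = 1
  s[1] = (0110011001100110011001100110011)·(0101100011110111000010100010111) mod 2 = 0+1+0+0+0+0+0+0+0+1+1+0+0+1+1+0+0+0+0+0+0+0+1+0+0+0+1+0+0+1+1 mod 2 = 1
  s[2] = (0001111000011110000111100001111)·(0101100011110111000010100010111) mod 2 = 0+0+0+1+1+0+0+0+0+0+0+1+0+1+1+0+0+0+0+0+1+0+1+0+0+0+0+0+1+1+1 mod 2 = 0
  s[3] = (0000000111111110000000011111111)·(0101100011110111000010100010111) mod 2 = 0+0+0+0+0+0+0+0+1+1+1+1+0+1+1+0+0+0+0+0+0+0+0+0+0+0+1+0+1+1+1 mod 2 = 0
  s[4] = (0000000000000001111111111111111)·(0101100011110111000010100010111) mod 2 = 0+0+0+0+0+0+0+0+0+0+0+0+0+0+0+1+0+0+0+0+1+0+1+0+0+0+1+0+1+1+1 mod 2 = 1
Syndrome = 11001
Column 19 of H equals this syndrome → error at bit 19 (1-indexed).
Flip bit 19: 0101100011110111000010100010111 → 0101100011110111001010100010111
Extract data bits at positions {3,5,6,7,9,10,11,12,13,14,15,17,18,19,20,21,22,23,24,25,26,27,28,29,30,31}: 01001111011001010100010111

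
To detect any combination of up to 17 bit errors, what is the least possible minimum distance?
Detecting e errors requires d_min ≥ e + 1 = 17 + 1 = 18.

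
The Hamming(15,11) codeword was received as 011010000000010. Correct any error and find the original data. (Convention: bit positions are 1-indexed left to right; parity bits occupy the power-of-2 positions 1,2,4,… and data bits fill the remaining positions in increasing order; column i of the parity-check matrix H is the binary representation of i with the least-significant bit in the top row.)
Syndrome s = H · r^T (mod 2), r = 011010000000010:
  s[0] = (101010101010101)·(011010000000010) mod 2 = 0+0+1+0+1+0+0+0+0+0+0+0+0+0+0 mod 2 = 0
  s[1] = (011001100110011)·(011010000000010) mod 2 = 0+1+1+0+0+0+0+0+0+0+0+0+0+1+0 mod 2 = 1
  s[2] = (000111100001111)·(011010000000010) mod 2 = 0+0+0+0+1+0+0+0+0+0+0+0+0+1+0 mod 2 = 0
  s[3] = (000000011111111)·(011010000000010) mod 2 = 0+0+0+0+0+0+0+0+0+0+0+0+0+1+0 mod 2 = 1
Syndrome = 0101
Column 10 of H equals this syndrome → error at bit 10 (1-indexed).
Flip bit 10: 011010000000010 → 011010000100010
Extract data bits at positions {3,5,6,7,9,10,11,12,13,14,15}: 11000100010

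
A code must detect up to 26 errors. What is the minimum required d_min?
Detecting e errors requires d_min ≥ e + 1 = 26 + 1 = 27.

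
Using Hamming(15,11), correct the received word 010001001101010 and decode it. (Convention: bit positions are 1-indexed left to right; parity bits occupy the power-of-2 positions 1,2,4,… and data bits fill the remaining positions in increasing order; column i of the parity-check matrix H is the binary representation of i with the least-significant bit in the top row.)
Syndrome s = H · r^T (mod 2), r = 010001001101010:
  s[0] = (101010101010101)·(010001001101010) mod 2 = 0+0+0+0+0+0+0+0+1+0+0+0+0+0+0 mod 2 = 1
  s[1] = (011001100110011)·(010001001101010) mod 2 = 0+1+0+0+0+1+0+0+0+1+0+0+0+1+0 mod 2 = 0
  s[2] = (000111100001111)·(010001001101010) mod 2 = 0+0+0+0+0+1+0+0+0+0+0+1+0+1+0 mod 2 = 1
  s[3] = (000000011111111)·(010001001101010) mod 2 = 0+0+0+0+0+0+0+0+1+1+0+1+0+1+0 mod 2 = 0
Syndrome = 1010
Column 5 of H equals this syndrome → error at bit 5 (1-indexed).
Flip bit 5: 010001001101010 → 010011001101010
Extract data bits at positions {3,5,6,7,9,10,11,12,13,14,15}: 01101101010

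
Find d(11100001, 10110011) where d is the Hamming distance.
XOR = 01010010, count of 1s = 3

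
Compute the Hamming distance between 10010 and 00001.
XOR = 10011, count of 1s = 3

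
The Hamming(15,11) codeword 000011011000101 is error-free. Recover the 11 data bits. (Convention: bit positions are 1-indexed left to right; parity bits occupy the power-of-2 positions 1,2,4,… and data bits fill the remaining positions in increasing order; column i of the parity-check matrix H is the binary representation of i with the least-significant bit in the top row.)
Parity bits occupy power-of-2 positions; data bits are at positions {3,5,6,7,9,10,11,12,13,14,15} (1-indexed).
Extract: c[3]=0 c[5]=1 c[6]=1 c[7]=0 c[9]=1 c[10]=0 c[11]=0 c[12]=0 c[13]=1 c[14]=0 c[15]=1
Data = 01101000101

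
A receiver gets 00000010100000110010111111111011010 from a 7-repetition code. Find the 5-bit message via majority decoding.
Split into 7-bit blocks and majority-vote each:
  block 1 = 0000001: 1 ones, 6 zeros → 0
  block 2 = 0100000: 1 ones, 6 zeros → 0
  block 3 = 1100101: 4 ones, 3 zeros → 1
  block 4 = 1111111: 7 ones, 0 zeros → 1
  block 5 = 1011010: 4 ones, 3 zeros → 1
Decoded = 00111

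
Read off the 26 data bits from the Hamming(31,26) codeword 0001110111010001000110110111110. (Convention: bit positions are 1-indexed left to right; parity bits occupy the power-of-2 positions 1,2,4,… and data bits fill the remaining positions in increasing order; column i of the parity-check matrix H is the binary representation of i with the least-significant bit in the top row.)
Parity bits occupy power-of-2 positions; data bits are at positions {3,5,6,7,9,10,11,12,13,14,15,17,18,19,20,21,22,23,24,25,26,27,28,29,30,31} (1-indexed).
Extract: c[3]=0 c[5]=1 c[6]=1 c[7]=0 c[9]=1 c[10]=1 c[11]=0 c[12]=1 c[13]=0 c[14]=0 c[15]=0 c[17]=0 c[18]=0 c[19]=0 c[20]=1 c[21]=1 c[22]=0 c[23]=1 c[24]=1 c[25]=0 c[26]=1 c[27]=1 c[28]=1 c[29]=1 c[30]=1 c[31]=0
Data = 01101101000000110110111110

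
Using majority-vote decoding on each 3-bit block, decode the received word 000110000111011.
Split into 3-bit blocks and majority-vote each:
  block 1 = 000: 0 ones, 3 zeros → 0
  block 2 = 110: 2 ones, 1 zeros → 1
  block 3 = 000: 0 ones, 3 zeros → 0
  block 4 = 111: 3 ones, 0 zeros → 1
  block 5 = 011: 2 ones, 1 zeros → 1
Decoded = 01011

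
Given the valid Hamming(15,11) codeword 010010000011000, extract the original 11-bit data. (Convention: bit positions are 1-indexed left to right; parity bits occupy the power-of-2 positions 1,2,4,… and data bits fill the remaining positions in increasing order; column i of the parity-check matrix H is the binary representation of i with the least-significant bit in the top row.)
Parity bits occupy power-of-2 positions; data bits are at positions {3,5,6,7,9,10,11,12,13,14,15} (1-indexed).
Extract: c[3]=0 c[5]=1 c[6]=0 c[7]=0 c[9]=0 c[10]=0 c[11]=1 c[12]=1 c[13]=0 c[14]=0 c[15]=0
Data = 01000011000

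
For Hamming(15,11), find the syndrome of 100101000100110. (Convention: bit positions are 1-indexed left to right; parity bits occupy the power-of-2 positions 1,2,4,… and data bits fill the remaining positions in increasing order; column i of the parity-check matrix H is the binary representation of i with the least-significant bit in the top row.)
Syndrome s = H · r^T (mod 2), r = 100101000100110:
  s[0] = (101010101010101)·(100101000100110) mod 2 = 1+0+0+0+0+0+0+0+0+0+0+0+1+0+0 mod 2 = 0
  s[1] = (011001100110011)·(100101000100110) mod 2 = 0+0+0+0+0+1+0+0+0+1+0+0+0+1+0 mod 2 = 1
  s[2] = (000111100001111)·(100101000100110) mod 2 = 0+0+0+1+0+1+0+0+0+0+0+0+1+1+0 mod 2 = 0
  s[3] = (000000011111111)·(100101000100110) mod 2 = 0+0+0+0+0+0+0+0+0+1+0+0+1+1+0 mod 2 = 1
Syndrome = 0101
Non-zero syndrome: error at position 10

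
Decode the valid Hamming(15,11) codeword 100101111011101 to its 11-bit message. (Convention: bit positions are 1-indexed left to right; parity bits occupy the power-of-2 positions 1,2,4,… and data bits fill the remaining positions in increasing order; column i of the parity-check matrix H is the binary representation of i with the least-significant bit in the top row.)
Parity bits occupy power-of-2 positions; data bits are at positions {3,5,6,7,9,10,11,12,13,14,15} (1-indexed).
Extract: c[3]=0 c[5]=0 c[6]=1 c[7]=1 c[9]=1 c[10]=0 c[11]=1 c[12]=1 c[13]=1 c[14]=0 c[15]=1
Data = 00111011101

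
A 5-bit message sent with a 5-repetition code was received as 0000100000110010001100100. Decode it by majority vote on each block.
Split into 5-bit blocks and majority-vote each:
  block 1 = 00001: 1 ones, 4 zeros → 0
  block 2 = 00000: 0 ones, 5 zeros → 0
  block 3 = 11001: 3 ones, 2 zeros → 1
  block 4 = 00011: 2 ones, 3 zeros → 0
  block 5 = 00100: 1 ones, 4 zeros → 0
Decoded = 00100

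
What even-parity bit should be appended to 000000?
Sum of data bits: 0+0+0+0+0+0 = 0.
0 mod 2 = 0, so parity bit = 0.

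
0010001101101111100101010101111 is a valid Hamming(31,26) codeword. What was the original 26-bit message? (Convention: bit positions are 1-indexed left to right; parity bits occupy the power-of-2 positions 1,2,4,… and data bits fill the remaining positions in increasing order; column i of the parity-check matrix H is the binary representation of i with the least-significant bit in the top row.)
Parity bits occupy power-of-2 positions; data bits are at positions {3,5,6,7,9,10,11,12,13,14,15,17,18,19,20,21,22,23,24,25,26,27,28,29,30,31} (1-indexed).
Extract: c[3]=1 c[5]=0 c[6]=0 c[7]=1 c[9]=0 c[10]=1 c[11]=1 c[12]=0 c[13]=1 c[14]=1 c[15]=1 c[17]=1 c[18]=0 c[19]=0 c[20]=1 c[21]=0 c[22]=1 c[23]=0 c[24]=1 c[25]=0 c[26]=1 c[27]=0 c[28]=1 c[29]=1 c[30]=1 c[31]=1
Data = 10010110111100101010101111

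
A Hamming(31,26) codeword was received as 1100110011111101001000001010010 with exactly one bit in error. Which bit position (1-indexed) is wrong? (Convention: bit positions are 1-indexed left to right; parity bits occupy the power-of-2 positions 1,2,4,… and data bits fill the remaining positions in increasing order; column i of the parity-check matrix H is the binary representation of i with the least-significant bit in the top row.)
Syndrome s = H · r^T (mod 2), r = 1100110011111101001000001010010:
  s[0] = (1010101010101010101010101010101)·(1100110011111101001000001010010) mod 2 = 1+0+0+0+1+0+0+0+1+0+1+0+1+0+0+0+0+0+1+0+0+0+0+0+1+0+1+0+0+0+0 mod 2 = 0
  s[1] = (0110011001100110011001100110011)·(1100110011111101001000001010010) mod 2 = 0+1+0+0+0+1+0+0+0+1+1+0+0+1+0+0+0+0+1+0+0+0+0+0+0+0+1+0+0+1+0 mod 2 = 0
  s[2] = (0001111000011110000111100001111)·(1100110011111101001000001010010) mod 2 = 0+0+0+0+1+1+0+0+0+0+0+1+1+1+0+0+0+0+0+0+0+0+0+0+0+0+0+0+0+1+0 mod 2 = 0
  s[3] = (0000000111111110000000011111111)·(1100110011111101001000001010010) mod 2 = 0+0+0+0+0+0+0+0+1+1+1+1+1+1+0+0+0+0+0+0+0+0+0+0+1+0+1+0+0+1+0 mod 2 = 1
  s[4] = (0000000000000001111111111111111)·(1100110011111101001000001010010) mod 2 = 0+0+0+0+0+0+0+0+0+0+0+0+0+0+0+1+0+0+1+0+0+0+0+0+1+0+1+0+0+1+0 mod 2 = 1
Syndrome = 00011
Column i of H is the binary representation of i, so the syndrome is the binary index of the flipped bit.
Read s = 00011 with s[0] as LSB: 0·2^0 + 0·2^1 + 0·2^2 + 1·2^3 + 1·2^4 = 24.
Error is at bit position 24.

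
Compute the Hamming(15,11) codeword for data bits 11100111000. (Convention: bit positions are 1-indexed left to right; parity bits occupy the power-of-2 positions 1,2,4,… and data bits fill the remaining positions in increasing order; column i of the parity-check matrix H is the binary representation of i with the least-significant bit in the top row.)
Codeword c = d · G (mod 2), d = 11100111000:
  c[0] = d·G[:,0] = (11100111000)·(11011010101) mod 2 = 1+1+0+0+0+0+1+0+0+0+0 mod 2 = 1
  c[1] = d·G[:,1] = (11100111000)·(10110110011) mod 2 = 1+0+1+0+0+1+1+0+0+0+0 mod 2 = 0
  c[2] = d·G[:,2] = (11100111000)·(10000000000) mod 2 = 1+0+0+0+0+0+0+0+0+0+0 mod 2 = 1
  c[3] = d·G[:,3] = (11100111000)·(01110001111) mod 2 = 0+1+1+0+0+0+0+1+0+0+0 mod 2 = 1
  c[4] = d·G[:,4] = (11100111000)·(01000000000) mod 2 = 0+1+0+0+0+0+0+0+0+0+0 mod 2 = 1
  c[5] = d·G[:,5] = (11100111000)·(00100000000) mod 2 = 0+0+1+0+0+0+0+0+0+0+0 mod 2 = 1
  c[6] = d·G[:,6] = (11100111000)·(00010000000) mod 2 = 0+0+0+0+0+0+0+0+0+0+0 mod 2 = 0
  c[7] = d·G[:,7] = (11100111000)·(00001111111) mod 2 = 0+0+0+0+0+1+1+1+0+0+0 mod 2 = 1
  c[8] = d·G[:,8] = (11100111000)·(00001000000) mod 2 = 0+0+0+0+0+0+0+0+0+0+0 mod 2 = 0
  c[9] = d·G[:,9] = (11100111000)·(00000100000) mod 2 = 0+0+0+0+0+1+0+0+0+0+0 mod 2 = 1
  c[10] = d·G[:,10] = (11100111000)·(00000010000) mod 2 = 0+0+0+0+0+0+1+0+0+0+0 mod 2 = 1
  c[11] = d·G[:,11] = (11100111000)·(00000001000) mod 2 = 0+0+0+0+0+0+0+1+0+0+0 mod 2 = 1
  c[12] = d·G[:,12] = (11100111000)·(00000000100) mod 2 = 0+0+0+0+0+0+0+0+0+0+0 mod 2 = 0
  c[13] = d·G[:,13] = (11100111000)·(00000000010) mod 2 = 0+0+0+0+0+0+0+0+0+0+0 mod 2 = 0
  c[14] = d·G[:,14] = (11100111000)·(00000000001) mod 2 = 0+0+0+0+0+0+0+0+0+0+0 mod 2 = 0
Codeword = 101111010111000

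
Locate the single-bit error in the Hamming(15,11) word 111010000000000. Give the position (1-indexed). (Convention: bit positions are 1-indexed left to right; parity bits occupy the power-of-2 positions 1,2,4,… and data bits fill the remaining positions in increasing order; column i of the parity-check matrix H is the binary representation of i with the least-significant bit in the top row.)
Syndrome s = H · r^T (mod 2), r = 111010000000000:
  s[0] = (101010101010101)·(111010000000000) mod 2 = 1+0+1+0+1+0+0+0+0+0+0+0+0+0+0 mod 2 = 1
  s[1] = (011001100110011)·(111010000000000) mod 2 = 0+1+1+0+0+0+0+0+0+0+0+0+0+0+0 mod 2 = 0
  s[2] = (000111100001111)·(111010000000000) mod 2 = 0+0+0+0+1+0+0+0+0+0+0+0+0+0+0 mod 2 = 1
  s[3] = (000000011111111)·(111010000000000) mod 2 = 0+0+0+0+0+0+0+0+0+0+0+0+0+0+0 mod 2 = 0
Syndrome = 1010
Column i of H is the binary representation of i, so the syndrome is the binary index of the flipped bit.
Read s = 1010 with s[0] as LSB: 1·2^0 + 0·2^1 + 1·2^2 + 0·2^3 = 5.
Error is at bit position 5.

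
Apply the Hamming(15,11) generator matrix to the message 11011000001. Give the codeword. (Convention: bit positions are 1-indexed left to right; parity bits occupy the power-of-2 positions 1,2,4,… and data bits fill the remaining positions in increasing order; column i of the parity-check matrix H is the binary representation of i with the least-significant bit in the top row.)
Codeword c = d · G (mod 2), d = 11011000001:
  c[0] = d·G[:,0] = (11011000001)·(11011010101) mod 2 = 1+1+0+1+1+0+0+0+0+0+1 mod 2 = 1
  c[1] = d·G[:,1] = (11011000001)·(10110110011) mod 2 = 1+0+0+1+0+0+0+0+0+0+1 mod 2 = 1
  c[2] = d·G[:,2] = (11011000001)·(10000000000) mod 2 = 1+0+0+0+0+0+0+0+0+0+0 mod 2 = 1
  c[3] = d·G[:,3] = (11011000001)·(01110001111) mod 2 = 0+1+0+1+0+0+0+0+0+0+1 mod 2 = 1
  c[4] = d·G[:,4] = (11011000001)·(01000000000) mod 2 = 0+1+0+0+0+0+0+0+0+0+0 mod 2 = 1
  c[5] = d·G[:,5] = (11011000001)·(00100000000) mod 2 = 0+0+0+0+0+0+0+0+0+0+0 mod 2 = 0
  c[6] = d·G[:,6] = (11011000001)·(00010000000) mod 2 = 0+0+0+1+0+0+0+0+0+0+0 mod 2 = 1
  c[7] = d·G[:,7] = (11011000001)·(00001111111) mod 2 = 0+0+0+0+1+0+0+0+0+0+1 mod 2 = 0
  c[8] = d·G[:,8] = (11011000001)·(00001000000) mod 2 = 0+0+0+0+1+0+0+0+0+0+0 mod 2 = 1
  c[9] = d·G[:,9] = (11011000001)·(00000100000) mod 2 = 0+0+0+0+0+0+0+0+0+0+0 mod 2 = 0
  c[10] = d·G[:,10] = (11011000001)·(00000010000) mod 2 = 0+0+0+0+0+0+0+0+0+0+0 mod 2 = 0
  c[11] = d·G[:,11] = (11011000001)·(00000001000) mod 2 = 0+0+0+0+0+0+0+0+0+0+0 mod 2 = 0
  c[12] = d·G[:,12] = (11011000001)·(00000000100) mod 2 = 0+0+0+0+0+0+0+0+0+0+0 mod 2 = 0
  c[13] = d·G[:,13] = (11011000001)·(00000000010) mod 2 = 0+0+0+0+0+0+0+0+0+0+0 mod 2 = 0
  c[14] = d·G[:,14] = (11011000001)·(00000000001) mod 2 = 0+0+0+0+0+0+0+0+0+0+1 mod 2 = 1
Codeword = 111110101000001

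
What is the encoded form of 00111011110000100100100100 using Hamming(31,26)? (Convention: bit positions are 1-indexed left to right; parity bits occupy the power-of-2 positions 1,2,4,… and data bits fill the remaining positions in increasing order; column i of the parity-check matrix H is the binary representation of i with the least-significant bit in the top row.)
Codeword c = d · G (mod 2), d = 00111011110000100100100100:
  c[0] = d·G[:,0] = (00111011110000100100100100)·(11011010101101010101010101) mod 2 = 0+0+0+1+1+0+1+0+1+0+0+0+0+0+0+0+0+1+0+0+0+0+0+1+0+0 mod 2 = 0
  c[1] = d·G[:,1] = (00111011110000100100100100)·(10110110011011001100110011) mod 2 = 0+0+1+1+0+0+1+0+0+1+0+0+0+0+0+0+0+1+0+0+1+0+0+0+0+0 mod 2 = 0
  c[2] = d·G[:,2] = (00111011110000100100100100)·(10000000000000000000000000) mod 2 = 0+0+0+0+0+0+0+0+0+0+0+0+0+0+0+0+0+0+0+0+0+0+0+0+0+0 mod 2 = 0
  c[3] = d·G[:,3] = (00111011110000100100100100)·(01110001111000111100001111) mod 2 = 0+0+1+1+0+0+0+1+1+1+0+0+0+0+1+0+0+1+0+0+0+0+0+1+0+0 mod 2 = 0
  c[4] = d·G[:,4] = (00111011110000100100100100)·(01000000000000000000000000) mod 2 = 0+0+0+0+0+0+0+0+0+0+0+0+0+0+0+0+0+0+0+0+0+0+0+0+0+0 mod 2 = 0
  c[5] = d·G[:,5] = (00111011110000100100100100)·(00100000000000000000000000) mod 2 = 0+0+1+0+0+0+0+0+0+0+0+0+0+0+0+0+0+0+0+0+0+0+0+0+0+0 mod 2 = 1
  c[6] = d·G[:,6] = (00111011110000100100100100)·(00010000000000000000000000) mod 2 = 0+0+0+1+0+0+0+0+0+0+0+0+0+0+0+0+0+0+0+0+0+0+0+0+0+0 mod 2 = 1
  c[7] = d·G[:,7] = (00111011110000100100100100)·(00001111111000000011111111) mod 2 = 0+0+0+0+1+0+1+1+1+1+0+0+0+0+0+0+0+0+0+0+1+0+0+1+0+0 mod 2 = 1
  c[8] = d·G[:,8] = (00111011110000100100100100)·(00001000000000000000000000) mod 2 = 0+0+0+0+1+0+0+0+0+0+0+0+0+0+0+0+0+0+0+0+0+0+0+0+0+0 mod 2 = 1
  c[9] = d·G[:,9] = (00111011110000100100100100)·(00000100000000000000000000) mod 2 = 0+0+0+0+0+0+0+0+0+0+0+0+0+0+0+0+0+0+0+0+0+0+0+0+0+0 mod 2 = 0
  c[10] = d·G[:,10] = (00111011110000100100100100)·(00000010000000000000000000) mod 2 = 0+0+0+0+0+0+1+0+0+0+0+0+0+0+0+0+0+0+0+0+0+0+0+0+0+0 mod 2 = 1
  c[11] = d·G[:,11] = (00111011110000100100100100)·(00000001000000000000000000) mod 2 = 0+0+0+0+0+0+0+1+0+0+0+0+0+0+0+0+0+0+0+0+0+0+0+0+0+0 mod 2 = 1
  c[12] = d·G[:,12] = (00111011110000100100100100)·(00000000100000000000000000) mod 2 = 0+0+0+0+0+0+0+0+1+0+0+0+0+0+0+0+0+0+0+0+0+0+0+0+0+0 mod 2 = 1
  c[13] = d·G[:,13] = (00111011110000100100100100)·(00000000010000000000000000) mod 2 = 0+0+0+0+0+0+0+0+0+1+0+0+0+0+0+0+0+0+0+0+0+0+0+0+0+0 mod 2 = 1
  c[14] = d·G[:,14] = (00111011110000100100100100)·(00000000001000000000000000) mod 2 = 0+0+0+0+0+0+0+0+0+0+0+0+0+0+0+0+0+0+0+0+0+0+0+0+0+0 mod 2 = 0
  c[15] = d·G[:,15] = (00111011110000100100100100)·(00000000000111111111111111) mod 2 = 0+0+0+0+0+0+0+0+0+0+0+0+0+0+1+0+0+1+0+0+1+0+0+1+0+0 mod 2 = 0
  c[16] = d·G[:,16] = (00111011110000100100100100)·(00000000000100000000000000) mod 2 = 0+0+0+0+0+0+0+0+0+0+0+0+0+0+0+0+0+0+0+0+0+0+0+0+0+0 mod 2 = 0
  c[17] = d·G[:,17] = (00111011110000100100100100)·(00000000000010000000000000) mod 2 = 0+0+0+0+0+0+0+0+0+0+0+0+0+0+0+0+0+0+0+0+0+0+0+0+0+0 mod 2 = 0
  c[18] = d·G[:,18] = (00111011110000100100100100)·(00000000000001000000000000) mod 2 = 0+0+0+0+0+0+0+0+0+0+0+0+0+0+0+0+0+0+0+0+0+0+0+0+0+0 mod 2 = 0
  c[19] = d·G[:,19] = (00111011110000100100100100)·(00000000000000100000000000) mod 2 = 0+0+0+0+0+0+0+0+0+0+0+0+0+0+1+0+0+0+0+0+0+0+0+0+0+0 mod 2 = 1
  c[20] = d·G[:,20] = (00111011110000100100100100)·(00000000000000010000000000) mod 2 = 0+0+0+0+0+0+0+0+0+0+0+0+0+0+0+0+0+0+0+0+0+0+0+0+0+0 mod 2 = 0
  c[21] = d·G[:,21] = (00111011110000100100100100)·(00000000000000001000000000) mod 2 = 0+0+0+0+0+0+0+0+0+0+0+0+0+0+0+0+0+0+0+0+0+0+0+0+0+0 mod 2 = 0
  c[22] = d·G[:,22] = (00111011110000100100100100)·(00000000000000000100000000) mod 2 = 0+0+0+0+0+0+0+0+0+0+0+0+0+0+0+0+0+1+0+0+0+0+0+0+0+0 mod 2 = 1
  c[23] = d·G[:,23] = (00111011110000100100100100)·(00000000000000000010000000) mod 2 = 0+0+0+0+0+0+0+0+0+0+0+0+0+0+0+0+0+0+0+0+0+0+0+0+0+0 mod 2 = 0
  c[24] = d·G[:,24] = (00111011110000100100100100)·(00000000000000000001000000) mod 2 = 0+0+0+0+0+0+0+0+0+0+0+0+0+0+0+0+0+0+0+0+0+0+0+0+0+0 mod 2 = 0
  c[25] = d·G[:,25] = (00111011110000100100100100)·(00000000000000000000100000) mod 2 = 0+0+0+0+0+0+0+0+0+0+0+0+0+0+0+0+0+0+0+0+1+0+0+0+0+0 mod 2 = 1
  c[26] = d·G[:,26] = (00111011110000100100100100)·(00000000000000000000010000) mod 2 = 0+0+0+0+0+0+0+0+0+0+0+0+0+0+0+0+0+0+0+0+0+0+0+0+0+0 mod 2 = 0
  c[27] = d·G[:,27] = (00111011110000100100100100)·(00000000000000000000001000) mod 2 = 0+0+0+0+0+0+0+0+0+0+0+0+0+0+0+0+0+0+0+0+0+0+0+0+0+0 mod 2 = 0
  c[28] = d·G[:,28] = (00111011110000100100100100)·(00000000000000000000000100) mod 2 = 0+0+0+0+0+0+0+0+0+0+0+0+0+0+0+0+0+0+0+0+0+0+0+1+0+0 mod 2 = 1
  c[29] = d·G[:,29] = (00111011110000100100100100)·(00000000000000000000000010) mod 2 = 0+0+0+0+0+0+0+0+0+0+0+0+0+0+0+0+0+0+0+0+0+0+0+0+0+0 mod 2 = 0
  c[30] = d·G[:,30] = (00111011110000100100100100)·(00000000000000000000000001) mod 2 = 0+0+0+0+0+0+0+0+0+0+0+0+0+0+0+0+0+0+0+0+0+0+0+0+0+0 mod 2 = 0
Codeword = 0000011110111100000100100100100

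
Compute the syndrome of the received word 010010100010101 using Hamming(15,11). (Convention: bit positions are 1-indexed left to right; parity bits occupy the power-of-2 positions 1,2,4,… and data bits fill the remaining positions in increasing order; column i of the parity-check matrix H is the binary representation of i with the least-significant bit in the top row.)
Syndrome s = H · r^T (mod 2), r = 010010100010101:
  s[0] = (101010101010101)·(010010100010101) mod 2 = 0+0+0+0+1+0+1+0+0+0+1+0+1+0+1 mod 2 = 1
  s[1] = (011001100110011)·(010010100010101) mod 2 = 0+1+0+0+0+0+1+0+0+0+1+0+0+0+1 mod 2 = 0
  s[2] = (000111100001111)·(010010100010101) mod 2 = 0+0+0+0+1+0+1+0+0+0+0+0+1+0+1 mod 2 = 0
  s[3] = (000000011111111)·(010010100010101) mod 2 = 0+0+0+0+0+0+0+0+0+0+1+0+1+0+1 mod 2 = 1
Syndrome = 1001
Non-zero syndrome: error at position 9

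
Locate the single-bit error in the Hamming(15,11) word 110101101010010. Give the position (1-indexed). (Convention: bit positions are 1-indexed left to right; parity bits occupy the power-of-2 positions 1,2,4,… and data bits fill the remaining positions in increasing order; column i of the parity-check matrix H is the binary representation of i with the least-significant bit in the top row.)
Syndrome s = H · r^T (mod 2), r = 110101101010010:
  s[0] = (101010101010101)·(110101101010010) mod 2 = 1+0+0+0+0+0+1+0+1+0+1+0+0+0+0 mod 2 = 0
  s[1] = (011001100110011)·(110101101010010) mod 2 = 0+1+0+0+0+1+1+0+0+0+1+0+0+1+0 mod 2 = 1
  s[2] = (000111100001111)·(110101101010010) mod 2 = 0+0+0+1+0+1+1+0+0+0+0+0+0+1+0 mod 2 = 0
  s[3] = (000000011111111)·(110101101010010) mod 2 = 0+0+0+0+0+0+0+0+1+0+1+0+0+1+0 mod 2 = 1
Syndrome = 0101
Column i of H is the binary representation of i, so the syndrome is the binary index of the flipped bit.
Read s = 0101 with s[0] as LSB: 0·2^0 + 1·2^1 + 0·2^2 + 1·2^3 = 10.
Error is at bit position 10.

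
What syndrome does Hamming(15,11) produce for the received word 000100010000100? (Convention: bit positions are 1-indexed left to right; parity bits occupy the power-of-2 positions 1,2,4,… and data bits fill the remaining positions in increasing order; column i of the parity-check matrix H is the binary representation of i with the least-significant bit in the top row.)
Syndrome s = H · r^T (mod 2), r = 000100010000100:
  s[0] = (101010101010101)·(000100010000100) mod 2 = 0+0+0+0+0+0+0+0+0+0+0+0+1+0+0 mod 2 = 1
  s[1] = (011001100110011)·(000100010000100) mod 2 = 0+0+0+0+0+0+0+0+0+0+0+0+0+0+0 mod 2 = 0
  s[2] = (000111100001111)·(000100010000100) mod 2 = 0+0+0+1+0+0+0+0+0+0+0+0+1+0+0 mod 2 = 0
  s[3] = (000000011111111)·(000100010000100) mod 2 = 0+0+0+0+0+0+0+1+0+0+0+0+1+0+0 mod 2 = 0
Syndrome = 1000
Non-zero syndrome: error at position 1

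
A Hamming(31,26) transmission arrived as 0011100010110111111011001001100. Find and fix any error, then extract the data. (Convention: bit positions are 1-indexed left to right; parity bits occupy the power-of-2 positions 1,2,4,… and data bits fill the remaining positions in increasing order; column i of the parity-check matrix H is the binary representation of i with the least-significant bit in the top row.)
Syndrome s = H · r^T (mod 2), r = 0011100010110111111011001001100:
  s[0] = (1010101010101010101010101010101)·(0011100010110111111011001001100) mod 2 = 0+0+1+0+1+0+0+0+1+0+1+0+0+0+1+0+1+0+1+0+1+0+0+0+1+0+0+0+1+0+0 mod 2 = 0
  s[1] = (0110011001100110011001100110011)·(0011100010110111111011001001100) mod 2 = 0+0+1+0+0+0+0+0+0+0+1+0+0+1+1+0+0+1+1+0+0+1+0+0+0+0+0+0+0+0+0 mod 2 = 1
  s[2] = (0001111000011110000111100001111)·(0011100010110111111011001001100) mod 2 = 0+0+0+1+1+0+0+0+0+0+0+1+0+1+1+0+0+0+0+0+1+1+0+0+0+0+0+1+1+0+0 mod 2 = 1
  s[3] = (0000000111111110000000011111111)·(0011100010110111111011001001100) mod 2 = 0+0+0+0+0+0+0+0+1+0+1+1+0+1+1+0+0+0+0+0+0+0+0+0+1+0+0+1+1+0+0 mod 2 = 0
  s[4] = (0000000000000001111111111111111)·(0011100010110111111011001001100) mod 2 = 0+0+0+0+0+0+0+0+0+0+0+0+0+0+0+1+1+1+1+0+1+1+0+0+1+0+0+1+1+0+0 mod 2 = 1
Syndrome = 01101
Column 22 of H equals this syndrome → error at bit 22 (1-indexed).
Flip bit 22: 0011100010110111111011001001100 → 0011100010110111111010001001100
Extract data bits at positions {3,5,6,7,9,10,11,12,13,14,15,17,18,19,20,21,22,23,24,25,26,27,28,29,30,31}: 11001011011111010001001100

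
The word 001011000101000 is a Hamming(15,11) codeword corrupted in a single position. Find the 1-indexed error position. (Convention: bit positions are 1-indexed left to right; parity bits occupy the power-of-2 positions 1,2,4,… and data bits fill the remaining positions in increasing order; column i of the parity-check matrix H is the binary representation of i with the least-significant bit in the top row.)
Syndrome s = H · r^T (mod 2), r = 001011000101000:
  s[0] = (101010101010101)·(001011000101000) mod 2 = 0+0+1+0+1+0+0+0+0+0+0+0+0+0+0 mod 2 = 0
  s[1] = (011001100110011)·(001011000101000) mod 2 = 0+0+1+0+0+1+0+0+0+1+0+0+0+0+0 mod 2 = 1
  s[2] = (000111100001111)·(001011000101000) mod 2 = 0+0+0+0+1+1+0+0+0+0+0+1+0+0+0 mod 2 = 1
  s[3] = (000000011111111)·(001011000101000) mod 2 = 0+0+0+0+0+0+0+0+0+1+0+1+0+0+0 mod 2 = 0
Syndrome = 0110
Column i of H is the binary representation of i, so the syndrome is the binary index of the flipped bit.
Read s = 0110 with s[0] as LSB: 0·2^0 + 1·2^1 + 1·2^2 + 0·2^3 = 6.
Error is at bit position 6.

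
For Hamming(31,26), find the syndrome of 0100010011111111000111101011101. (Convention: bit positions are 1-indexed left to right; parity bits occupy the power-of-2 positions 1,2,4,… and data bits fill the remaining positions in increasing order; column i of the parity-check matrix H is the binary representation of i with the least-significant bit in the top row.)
Syndrome s = H · r^T (mod 2), r = 0100010011111111000111101011101:
  s[0] = (1010101010101010101010101010101)·(0100010011111111000111101011101) mod 2 = 0+0+0+0+0+0+0+0+1+0+1+0+1+0+1+0+0+0+0+0+1+0+1+0+1+0+1+0+1+0+1 mod 2 = 0
  s[1] = (0110011001100110011001100110011)·(0100010011111111000111101011101) mod 2 = 0+1+0+0+0+1+0+0+0+1+1+0+0+1+1+0+0+0+0+0+0+1+1+0+0+0+1+0+0+0+1 mod 2 = 0
  s[2] = (0001111000011110000111100001111)·(0100010011111111000111101011101) mod 2 = 0+0+0+0+0+1+0+0+0+0+0+1+1+1+1+0+0+0+0+1+1+1+1+0+0+0+0+1+1+0+1 mod 2 = 0
  s[3] = (0000000111111110000000011111111)·(0100010011111111000111101011101) mod 2 = 0+0+0+0+0+0+0+0+1+1+1+1+1+1+1+0+0+0+0+0+0+0+0+0+1+0+1+1+1+0+1 mod 2 = 0
  s[4] = (0000000000000001111111111111111)·(0100010011111111000111101011101) mod 2 = 0+0+0+0+0+0+0+0+0+0+0+0+0+0+0+1+0+0+0+1+1+1+1+0+1+0+1+1+1+0+1 mod 2 = 0
Syndrome = 00000
s = 0: no error detected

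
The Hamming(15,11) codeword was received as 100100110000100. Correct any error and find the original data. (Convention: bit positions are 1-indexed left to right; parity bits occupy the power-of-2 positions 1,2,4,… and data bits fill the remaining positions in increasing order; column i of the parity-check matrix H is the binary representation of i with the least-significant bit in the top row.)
Syndrome s = H · r^T (mod 2), r = 100100110000100:
  s[0] = (101010101010101)·(100100110000100) mod 2 = 1+0+0+0+0+0+1+0+0+0+0+0+1+0+0 mod 2 = 1
  s[1] = (011001100110011)·(100100110000100) mod 2 = 0+0+0+0+0+0+1+0+0+0+0+0+0+0+0 mod 2 = 1
  s[2] = (000111100001111)·(100100110000100) mod 2 = 0+0+0+1+0+0+1+0+0+0+0+0+1+0+0 mod 2 = 1
  s[3] = (000000011111111)·(100100110000100) mod 2 = 0+0+0+0+0+0+0+1+0+0+0+0+1+0+0 mod 2 = 0
Syndrome = 1110
Column 7 of H equals this syndrome → error at bit 7 (1-indexed).
Flip bit 7: 100100110000100 → 100100010000100
Extract data bits at positions {3,5,6,7,9,10,11,12,13,14,15}: 00000000100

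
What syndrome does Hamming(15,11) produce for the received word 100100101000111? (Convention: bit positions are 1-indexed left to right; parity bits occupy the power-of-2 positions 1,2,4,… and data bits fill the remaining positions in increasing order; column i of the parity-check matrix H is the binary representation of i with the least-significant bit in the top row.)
Syndrome s = H · r^T (mod 2), r = 100100101000111:
  s[0] = (101010101010101)·(100100101000111) mod 2 = 1+0+0+0+0+0+1+0+1+0+0+0+1+0+1 mod 2 = 1
  s[1] = (011001100110011)·(100100101000111) mod 2 = 0+0+0+0+0+0+1+0+0+0+0+0+0+1+1 mod 2 = 1
  s[2] = (000111100001111)·(100100101000111) mod 2 = 0+0+0+1+0+0+1+0+0+0+0+0+1+1+1 mod 2 = 1
  s[3] = (000000011111111)·(100100101000111) mod 2 = 0+0+0+0+0+0+0+0+1+0+0+0+1+1+1 mod 2 = 0
Syndrome = 1110
Non-zero syndrome: error at position 7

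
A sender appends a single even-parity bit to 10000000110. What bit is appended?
Sum of data bits: 1+0+0+0+0+0+0+0+1+1+0 = 3.
3 mod 2 = 1, so parity bit = 1.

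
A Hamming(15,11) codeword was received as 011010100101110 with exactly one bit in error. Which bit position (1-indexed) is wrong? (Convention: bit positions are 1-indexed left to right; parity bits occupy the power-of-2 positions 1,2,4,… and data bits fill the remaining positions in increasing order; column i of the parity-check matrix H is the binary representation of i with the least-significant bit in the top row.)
Syndrome s = H · r^T (mod 2), r = 011010100101110:
  s[0] = (101010101010101)·(011010100101110) mod 2 = 0+0+1+0+1+0+1+0+0+0+0+0+1+0+0 mod 2 = 0
  s[1] = (011001100110011)·(011010100101110) mod 2 = 0+1+1+0+0+0+1+0+0+1+0+0+0+1+0 mod 2 = 1
  s[2] = (000111100001111)·(011010100101110) mod 2 = 0+0+0+0+1+0+1+0+0+0+0+1+1+1+0 mod 2 = 1
  s[3] = (000000011111111)·(011010100101110) mod 2 = 0+0+0+0+0+0+0+0+0+1+0+1+1+1+0 mod 2 = 0
Syndrome = 0110
Column i of H is the binary representation of i, so the syndrome is the binary index of the flipped bit.
Read s = 0110 with s[0] as LSB: 0·2^0 + 1·2^1 + 1·2^2 + 0·2^3 = 6.
Error is at bit position 6.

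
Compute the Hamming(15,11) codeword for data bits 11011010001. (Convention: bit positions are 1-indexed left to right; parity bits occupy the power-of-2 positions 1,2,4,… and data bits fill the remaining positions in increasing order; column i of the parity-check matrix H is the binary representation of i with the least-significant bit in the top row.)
Codeword c = d · G (mod 2), d = 11011010001:
  c[0] = d·G[:,0] = (11011010001)·(11011010101) mod 2 = 1+1+0+1+1+0+1+0+0+0+1 mod 2 = 0
  c[1] = d·G[:,1] = (11011010001)·(10110110011) mod 2 = 1+0+0+1+0+0+1+0+0+0+1 mod 2 = 0
  c[2] = d·G[:,2] = (11011010001)·(10000000000) mod 2 = 1+0+0+0+0+0+0+0+0+0+0 mod 2 = 1
  c[3] = d·G[:,3] = (11011010001)·(01110001111) mod 2 = 0+1+0+1+0+0+0+0+0+0+1 mod 2 = 1
  c[4] = d·G[:,4] = (11011010001)·(01000000000) mod 2 = 0+1+0+0+0+0+0+0+0+0+0 mod 2 = 1
  c[5] = d·G[:,5] = (11011010001)·(00100000000) mod 2 = 0+0+0+0+0+0+0+0+0+0+0 mod 2 = 0
  c[6] = d·G[:,6] = (11011010001)·(00010000000) mod 2 = 0+0+0+1+0+0+0+0+0+0+0 mod 2 = 1
  c[7] = d·G[:,7] = (11011010001)·(00001111111) mod 2 = 0+0+0+0+1+0+1+0+0+0+1 mod 2 = 1
  c[8] = d·G[:,8] = (11011010001)·(00001000000) mod 2 = 0+0+0+0+1+0+0+0+0+0+0 mod 2 = 1
  c[9] = d·G[:,9] = (11011010001)·(00000100000) mod 2 = 0+0+0+0+0+0+0+0+0+0+0 mod 2 = 0
  c[10] = d·G[:,10] = (11011010001)·(00000010000) mod 2 = 0+0+0+0+0+0+1+0+0+0+0 mod 2 = 1
  c[11] = d·G[:,11] = (11011010001)·(00000001000) mod 2 = 0+0+0+0+0+0+0+0+0+0+0 mod 2 = 0
  c[12] = d·G[:,12] = (11011010001)·(00000000100) mod 2 = 0+0+0+0+0+0+0+0+0+0+0 mod 2 = 0
  c[13] = d·G[:,13] = (11011010001)·(00000000010) mod 2 = 0+0+0+0+0+0+0+0+0+0+0 mod 2 = 0
  c[14] = d·G[:,14] = (11011010001)·(00000000001) mod 2 = 0+0+0+0+0+0+0+0+0+0+1 mod 2 = 1
Codeword = 001110111010001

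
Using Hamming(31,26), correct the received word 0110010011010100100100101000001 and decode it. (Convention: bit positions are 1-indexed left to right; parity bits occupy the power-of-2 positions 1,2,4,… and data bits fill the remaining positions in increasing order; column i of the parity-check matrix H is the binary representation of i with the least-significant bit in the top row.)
Syndrome s = H · r^T (mod 2), r = 0110010011010100100100101000001:
  s[0] = (1010101010101010101010101010101)·(0110010011010100100100101000001) mod 2 = 0+0+1+0+0+0+0+0+1+0+0+0+0+0+0+0+1+0+0+0+0+0+1+0+1+0+0+0+0+0+1 mod 2 = 0
  s[1] = (0110011001100110011001100110011)·(0110010011010100100100101000001) mod 2 = 0+1+1+0+0+1+0+0+0+1+0+0+0+1+0+0+0+0+0+0+0+0+1+0+0+0+0+0+0+0+1 mod 2 = 1
  s[2] = (0001111000011110000111100001111)·(0110010011010100100100101000001) mod 2 = 0+0+0+0+0+1+0+0+0+0+0+1+0+1+0+0+0+0+0+1+0+0+1+0+0+0+0+0+0+0+1 mod 2 = 0
  s[3] = (0000000111111110000000011111111)·(0110010011010100100100101000001) mod 2 = 0+0+0+0+0+0+0+0+1+1+0+1+0+1+0+0+0+0+0+0+0+0+0+0+1+0+0+0+0+0+1 mod 2 = 0
  s[4] = (0000000000000001111111111111111)·(0110010011010100100100101000001) mod 2 = 0+0+0+0+0+0+0+0+0+0+0+0+0+0+0+0+1+0+0+1+0+0+1+0+1+0+0+0+0+0+1 mod 2 = 1
Syndrome = 01001
Column 18 of H equals this syndrome → error at bit 18 (1-indexed).
Flip bit 18: 0110010011010100100100101000001 → 0110010011010100110100101000001
Extract data bits at positions {3,5,6,7,9,10,11,12,13,14,15,17,18,19,20,21,22,23,24,25,26,27,28,29,30,31}: 10101101010110100101000001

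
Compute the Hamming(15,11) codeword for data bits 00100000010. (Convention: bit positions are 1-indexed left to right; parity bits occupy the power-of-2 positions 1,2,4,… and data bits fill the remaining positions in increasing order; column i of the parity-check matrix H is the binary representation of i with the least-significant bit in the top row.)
Codeword c = d · G (mod 2), d = 00100000010:
  c[0] = d·G[:,0] = (00100000010)·(11011010101) mod 2 = 0+0+0+0+0+0+0+0+0+0+0 mod 2 = 0
  c[1] = d·G[:,1] = (00100000010)·(10110110011) mod 2 = 0+0+1+0+0+0+0+0+0+1+0 mod 2 = 0
  c[2] = d·G[:,2] = (00100000010)·(10000000000) mod 2 = 0+0+0+0+0+0+0+0+0+0+0 mod 2 = 0
  c[3] = d·G[:,3] = (00100000010)·(01110001111) mod 2 = 0+0+1+0+0+0+0+0+0+1+0 mod 2 = 0
  c[4] = d·G[:,4] = (00100000010)·(01000000000) mod 2 = 0+0+0+0+0+0+0+0+0+0+0 mod 2 = 0
  c[5] = d·G[:,5] = (00100000010)·(00100000000) mod 2 = 0+0+1+0+0+0+0+0+0+0+0 mod 2 = 1
  c[6] = d·G[:,6] = (00100000010)·(00010000000) mod 2 = 0+0+0+0+0+0+0+0+0+0+0 mod 2 = 0
  c[7] = d·G[:,7] = (00100000010)·(00001111111) mod 2 = 0+0+0+0+0+0+0+0+0+1+0 mod 2 = 1
  c[8] = d·G[:,8] = (00100000010)·(00001000000) mod 2 = 0+0+0+0+0+0+0+0+0+0+0 mod 2 = 0
  c[9] = d·G[:,9] = (00100000010)·(00000100000) mod 2 = 0+0+0+0+0+0+0+0+0+0+0 mod 2 = 0
  c[10] = d·G[:,10] = (00100000010)·(00000010000) mod 2 = 0+0+0+0+0+0+0+0+0+0+0 mod 2 = 0
  c[11] = d·G[:,11] = (00100000010)·(00000001000) mod 2 = 0+0+0+0+0+0+0+0+0+0+0 mod 2 = 0
  c[12] = d·G[:,12] = (00100000010)·(00000000100) mod 2 = 0+0+0+0+0+0+0+0+0+0+0 mod 2 = 0
  c[13] = d·G[:,13] = (00100000010)·(00000000010) mod 2 = 0+0+0+0+0+0+0+0+0+1+0 mod 2 = 1
  c[14] = d·G[:,14] = (00100000010)·(00000000001) mod 2 = 0+0+0+0+0+0+0+0+0+0+0 mod 2 = 0
Codeword = 000001010000010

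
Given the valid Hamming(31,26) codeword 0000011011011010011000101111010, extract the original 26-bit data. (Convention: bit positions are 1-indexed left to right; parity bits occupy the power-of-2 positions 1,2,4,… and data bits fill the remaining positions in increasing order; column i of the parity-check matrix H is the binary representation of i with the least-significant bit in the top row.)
Parity bits occupy power-of-2 positions; data bits are at positions {3,5,6,7,9,10,11,12,13,14,15,17,18,19,20,21,22,23,24,25,26,27,28,29,30,31} (1-indexed).
Extract: c[3]=0 c[5]=0 c[6]=1 c[7]=1 c[9]=1 c[10]=1 c[11]=0 c[12]=1 c[13]=1 c[14]=0 c[15]=1 c[17]=0 c[18]=1 c[19]=1 c[20]=0 c[21]=0 c[22]=0 c[23]=1 c[24]=0 c[25]=1 c[26]=1 c[27]=1 c[28]=1 c[29]=0 c[30]=1 c[31]=0
Data = 00111101101011000101111010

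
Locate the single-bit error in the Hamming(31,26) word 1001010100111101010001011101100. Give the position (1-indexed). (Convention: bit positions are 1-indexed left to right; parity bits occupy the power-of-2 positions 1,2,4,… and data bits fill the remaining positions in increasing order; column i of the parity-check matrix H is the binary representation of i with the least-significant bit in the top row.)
Syndrome s = H · r^T (mod 2), r = 1001010100111101010001011101100:
  s[0] = (1010101010101010101010101010101)·(1001010100111101010001011101100) mod 2 = 1+0+0+0+0+0+0+0+0+0+1+0+1+0+0+0+0+0+0+0+0+0+0+0+1+0+0+0+1+0+0 mod 2 = 1
  s[1] = (0110011001100110011001100110011)·(1001010100111101010001011101100) mod 2 = 0+0+0+0+0+1+0+0+0+0+1+0+0+1+0+0+0+1+0+0+0+1+0+0+0+1+0+0+0+0+0 mod 2 = 0
  s[2] = (0001111000011110000111100001111)·(1001010100111101010001011101100) mod 2 = 0+0+0+1+0+1+0+0+0+0+0+1+1+1+0+0+0+0+0+0+0+1+0+0+0+0+0+1+1+0+0 mod 2 = 0
  s[3] = (0000000111111110000000011111111)·(1001010100111101010001011101100) mod 2 = 0+0+0+0+0+0+0+1+0+0+1+1+1+1+0+0+0+0+0+0+0+0+0+1+1+1+0+1+1+0+0 mod 2 = 0
  s[4] = (0000000000000001111111111111111)·(1001010100111101010001011101100) mod 2 = 0+0+0+0+0+0+0+0+0+0+0+0+0+0+0+1+0+1+0+0+0+1+0+1+1+1+0+1+1+0+0 mod 2 = 0
Syndrome = 10000
Column i of H is the binary representation of i, so the syndrome is the binary index of the flipped bit.
Read s = 10000 with s[0] as LSB: 1·2^0 + 0·2^1 + 0·2^2 + 0·2^3 + 0·2^4 = 1.
Error is at bit position 1.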